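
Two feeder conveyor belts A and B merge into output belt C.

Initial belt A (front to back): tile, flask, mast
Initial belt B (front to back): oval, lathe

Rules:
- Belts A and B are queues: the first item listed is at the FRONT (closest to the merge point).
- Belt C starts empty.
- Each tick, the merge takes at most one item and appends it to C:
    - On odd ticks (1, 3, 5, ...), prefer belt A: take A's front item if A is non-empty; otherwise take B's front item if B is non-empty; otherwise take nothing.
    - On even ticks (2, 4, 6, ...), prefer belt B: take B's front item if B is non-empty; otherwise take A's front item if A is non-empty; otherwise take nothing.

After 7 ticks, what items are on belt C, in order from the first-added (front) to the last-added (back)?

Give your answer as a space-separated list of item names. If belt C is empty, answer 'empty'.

Answer: tile oval flask lathe mast

Derivation:
Tick 1: prefer A, take tile from A; A=[flask,mast] B=[oval,lathe] C=[tile]
Tick 2: prefer B, take oval from B; A=[flask,mast] B=[lathe] C=[tile,oval]
Tick 3: prefer A, take flask from A; A=[mast] B=[lathe] C=[tile,oval,flask]
Tick 4: prefer B, take lathe from B; A=[mast] B=[-] C=[tile,oval,flask,lathe]
Tick 5: prefer A, take mast from A; A=[-] B=[-] C=[tile,oval,flask,lathe,mast]
Tick 6: prefer B, both empty, nothing taken; A=[-] B=[-] C=[tile,oval,flask,lathe,mast]
Tick 7: prefer A, both empty, nothing taken; A=[-] B=[-] C=[tile,oval,flask,lathe,mast]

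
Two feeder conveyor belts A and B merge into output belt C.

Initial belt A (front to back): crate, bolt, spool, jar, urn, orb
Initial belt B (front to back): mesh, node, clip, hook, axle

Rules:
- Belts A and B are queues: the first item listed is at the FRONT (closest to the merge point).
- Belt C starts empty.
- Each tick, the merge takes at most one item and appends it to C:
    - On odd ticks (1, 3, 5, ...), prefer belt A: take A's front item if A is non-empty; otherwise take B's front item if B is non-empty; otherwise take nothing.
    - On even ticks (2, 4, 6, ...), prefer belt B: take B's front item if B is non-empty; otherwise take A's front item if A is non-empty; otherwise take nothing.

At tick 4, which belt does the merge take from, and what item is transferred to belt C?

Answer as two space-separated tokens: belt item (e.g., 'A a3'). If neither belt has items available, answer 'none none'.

Answer: B node

Derivation:
Tick 1: prefer A, take crate from A; A=[bolt,spool,jar,urn,orb] B=[mesh,node,clip,hook,axle] C=[crate]
Tick 2: prefer B, take mesh from B; A=[bolt,spool,jar,urn,orb] B=[node,clip,hook,axle] C=[crate,mesh]
Tick 3: prefer A, take bolt from A; A=[spool,jar,urn,orb] B=[node,clip,hook,axle] C=[crate,mesh,bolt]
Tick 4: prefer B, take node from B; A=[spool,jar,urn,orb] B=[clip,hook,axle] C=[crate,mesh,bolt,node]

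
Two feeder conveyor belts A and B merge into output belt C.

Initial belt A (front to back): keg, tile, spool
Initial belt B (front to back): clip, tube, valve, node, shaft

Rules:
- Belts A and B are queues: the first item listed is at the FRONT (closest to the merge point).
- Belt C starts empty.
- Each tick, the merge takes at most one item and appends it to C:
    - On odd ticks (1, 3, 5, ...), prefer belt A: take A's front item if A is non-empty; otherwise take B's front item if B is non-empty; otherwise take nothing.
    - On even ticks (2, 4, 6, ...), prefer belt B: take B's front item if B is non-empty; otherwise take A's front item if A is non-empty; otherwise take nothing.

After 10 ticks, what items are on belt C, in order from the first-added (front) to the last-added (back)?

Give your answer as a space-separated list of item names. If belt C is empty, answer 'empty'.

Answer: keg clip tile tube spool valve node shaft

Derivation:
Tick 1: prefer A, take keg from A; A=[tile,spool] B=[clip,tube,valve,node,shaft] C=[keg]
Tick 2: prefer B, take clip from B; A=[tile,spool] B=[tube,valve,node,shaft] C=[keg,clip]
Tick 3: prefer A, take tile from A; A=[spool] B=[tube,valve,node,shaft] C=[keg,clip,tile]
Tick 4: prefer B, take tube from B; A=[spool] B=[valve,node,shaft] C=[keg,clip,tile,tube]
Tick 5: prefer A, take spool from A; A=[-] B=[valve,node,shaft] C=[keg,clip,tile,tube,spool]
Tick 6: prefer B, take valve from B; A=[-] B=[node,shaft] C=[keg,clip,tile,tube,spool,valve]
Tick 7: prefer A, take node from B; A=[-] B=[shaft] C=[keg,clip,tile,tube,spool,valve,node]
Tick 8: prefer B, take shaft from B; A=[-] B=[-] C=[keg,clip,tile,tube,spool,valve,node,shaft]
Tick 9: prefer A, both empty, nothing taken; A=[-] B=[-] C=[keg,clip,tile,tube,spool,valve,node,shaft]
Tick 10: prefer B, both empty, nothing taken; A=[-] B=[-] C=[keg,clip,tile,tube,spool,valve,node,shaft]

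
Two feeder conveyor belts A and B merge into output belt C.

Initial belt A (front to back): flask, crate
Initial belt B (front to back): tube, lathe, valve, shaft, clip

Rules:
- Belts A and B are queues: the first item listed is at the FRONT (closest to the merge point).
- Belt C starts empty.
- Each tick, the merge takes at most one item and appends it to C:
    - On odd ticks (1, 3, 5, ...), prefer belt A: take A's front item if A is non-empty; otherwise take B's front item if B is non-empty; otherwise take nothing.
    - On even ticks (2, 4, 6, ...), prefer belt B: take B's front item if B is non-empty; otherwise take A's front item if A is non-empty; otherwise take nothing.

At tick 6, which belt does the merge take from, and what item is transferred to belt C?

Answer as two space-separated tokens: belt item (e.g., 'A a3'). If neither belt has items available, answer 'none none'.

Tick 1: prefer A, take flask from A; A=[crate] B=[tube,lathe,valve,shaft,clip] C=[flask]
Tick 2: prefer B, take tube from B; A=[crate] B=[lathe,valve,shaft,clip] C=[flask,tube]
Tick 3: prefer A, take crate from A; A=[-] B=[lathe,valve,shaft,clip] C=[flask,tube,crate]
Tick 4: prefer B, take lathe from B; A=[-] B=[valve,shaft,clip] C=[flask,tube,crate,lathe]
Tick 5: prefer A, take valve from B; A=[-] B=[shaft,clip] C=[flask,tube,crate,lathe,valve]
Tick 6: prefer B, take shaft from B; A=[-] B=[clip] C=[flask,tube,crate,lathe,valve,shaft]

Answer: B shaft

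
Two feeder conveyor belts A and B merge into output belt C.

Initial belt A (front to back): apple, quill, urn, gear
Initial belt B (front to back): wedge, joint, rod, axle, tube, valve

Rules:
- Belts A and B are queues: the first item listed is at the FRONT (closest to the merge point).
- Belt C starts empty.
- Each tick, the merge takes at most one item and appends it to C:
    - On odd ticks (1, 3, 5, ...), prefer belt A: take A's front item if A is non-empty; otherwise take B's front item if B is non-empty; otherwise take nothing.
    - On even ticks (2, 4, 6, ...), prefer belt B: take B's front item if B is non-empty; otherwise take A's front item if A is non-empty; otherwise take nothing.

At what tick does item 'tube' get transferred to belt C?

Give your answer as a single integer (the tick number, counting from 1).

Answer: 9

Derivation:
Tick 1: prefer A, take apple from A; A=[quill,urn,gear] B=[wedge,joint,rod,axle,tube,valve] C=[apple]
Tick 2: prefer B, take wedge from B; A=[quill,urn,gear] B=[joint,rod,axle,tube,valve] C=[apple,wedge]
Tick 3: prefer A, take quill from A; A=[urn,gear] B=[joint,rod,axle,tube,valve] C=[apple,wedge,quill]
Tick 4: prefer B, take joint from B; A=[urn,gear] B=[rod,axle,tube,valve] C=[apple,wedge,quill,joint]
Tick 5: prefer A, take urn from A; A=[gear] B=[rod,axle,tube,valve] C=[apple,wedge,quill,joint,urn]
Tick 6: prefer B, take rod from B; A=[gear] B=[axle,tube,valve] C=[apple,wedge,quill,joint,urn,rod]
Tick 7: prefer A, take gear from A; A=[-] B=[axle,tube,valve] C=[apple,wedge,quill,joint,urn,rod,gear]
Tick 8: prefer B, take axle from B; A=[-] B=[tube,valve] C=[apple,wedge,quill,joint,urn,rod,gear,axle]
Tick 9: prefer A, take tube from B; A=[-] B=[valve] C=[apple,wedge,quill,joint,urn,rod,gear,axle,tube]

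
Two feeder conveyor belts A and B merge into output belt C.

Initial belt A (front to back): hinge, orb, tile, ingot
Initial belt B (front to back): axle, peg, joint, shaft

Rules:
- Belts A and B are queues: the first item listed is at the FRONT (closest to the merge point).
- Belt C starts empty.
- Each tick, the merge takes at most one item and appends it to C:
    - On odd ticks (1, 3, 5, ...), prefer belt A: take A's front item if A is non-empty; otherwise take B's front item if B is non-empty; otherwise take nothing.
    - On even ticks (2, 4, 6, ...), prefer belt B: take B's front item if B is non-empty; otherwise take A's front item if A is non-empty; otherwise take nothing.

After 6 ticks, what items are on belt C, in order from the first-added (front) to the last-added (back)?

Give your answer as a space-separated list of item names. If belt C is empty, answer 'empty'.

Answer: hinge axle orb peg tile joint

Derivation:
Tick 1: prefer A, take hinge from A; A=[orb,tile,ingot] B=[axle,peg,joint,shaft] C=[hinge]
Tick 2: prefer B, take axle from B; A=[orb,tile,ingot] B=[peg,joint,shaft] C=[hinge,axle]
Tick 3: prefer A, take orb from A; A=[tile,ingot] B=[peg,joint,shaft] C=[hinge,axle,orb]
Tick 4: prefer B, take peg from B; A=[tile,ingot] B=[joint,shaft] C=[hinge,axle,orb,peg]
Tick 5: prefer A, take tile from A; A=[ingot] B=[joint,shaft] C=[hinge,axle,orb,peg,tile]
Tick 6: prefer B, take joint from B; A=[ingot] B=[shaft] C=[hinge,axle,orb,peg,tile,joint]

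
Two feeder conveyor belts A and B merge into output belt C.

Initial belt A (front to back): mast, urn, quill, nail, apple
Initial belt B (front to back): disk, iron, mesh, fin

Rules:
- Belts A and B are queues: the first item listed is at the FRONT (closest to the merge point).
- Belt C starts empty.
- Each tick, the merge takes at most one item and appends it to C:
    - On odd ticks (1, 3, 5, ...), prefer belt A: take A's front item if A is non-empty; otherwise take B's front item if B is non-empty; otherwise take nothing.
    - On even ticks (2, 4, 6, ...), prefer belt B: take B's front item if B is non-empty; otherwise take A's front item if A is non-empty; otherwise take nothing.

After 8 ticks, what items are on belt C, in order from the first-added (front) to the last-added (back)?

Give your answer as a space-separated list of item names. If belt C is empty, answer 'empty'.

Tick 1: prefer A, take mast from A; A=[urn,quill,nail,apple] B=[disk,iron,mesh,fin] C=[mast]
Tick 2: prefer B, take disk from B; A=[urn,quill,nail,apple] B=[iron,mesh,fin] C=[mast,disk]
Tick 3: prefer A, take urn from A; A=[quill,nail,apple] B=[iron,mesh,fin] C=[mast,disk,urn]
Tick 4: prefer B, take iron from B; A=[quill,nail,apple] B=[mesh,fin] C=[mast,disk,urn,iron]
Tick 5: prefer A, take quill from A; A=[nail,apple] B=[mesh,fin] C=[mast,disk,urn,iron,quill]
Tick 6: prefer B, take mesh from B; A=[nail,apple] B=[fin] C=[mast,disk,urn,iron,quill,mesh]
Tick 7: prefer A, take nail from A; A=[apple] B=[fin] C=[mast,disk,urn,iron,quill,mesh,nail]
Tick 8: prefer B, take fin from B; A=[apple] B=[-] C=[mast,disk,urn,iron,quill,mesh,nail,fin]

Answer: mast disk urn iron quill mesh nail fin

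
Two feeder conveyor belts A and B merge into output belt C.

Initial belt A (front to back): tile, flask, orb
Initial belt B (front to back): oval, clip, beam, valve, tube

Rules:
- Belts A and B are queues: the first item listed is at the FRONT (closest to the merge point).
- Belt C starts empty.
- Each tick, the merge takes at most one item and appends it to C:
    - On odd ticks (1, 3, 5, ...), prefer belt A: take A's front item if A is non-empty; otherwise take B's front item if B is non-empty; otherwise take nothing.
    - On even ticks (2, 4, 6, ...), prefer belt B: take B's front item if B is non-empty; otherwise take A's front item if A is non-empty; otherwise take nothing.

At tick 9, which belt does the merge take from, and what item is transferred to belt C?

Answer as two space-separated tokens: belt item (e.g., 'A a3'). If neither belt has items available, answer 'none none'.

Tick 1: prefer A, take tile from A; A=[flask,orb] B=[oval,clip,beam,valve,tube] C=[tile]
Tick 2: prefer B, take oval from B; A=[flask,orb] B=[clip,beam,valve,tube] C=[tile,oval]
Tick 3: prefer A, take flask from A; A=[orb] B=[clip,beam,valve,tube] C=[tile,oval,flask]
Tick 4: prefer B, take clip from B; A=[orb] B=[beam,valve,tube] C=[tile,oval,flask,clip]
Tick 5: prefer A, take orb from A; A=[-] B=[beam,valve,tube] C=[tile,oval,flask,clip,orb]
Tick 6: prefer B, take beam from B; A=[-] B=[valve,tube] C=[tile,oval,flask,clip,orb,beam]
Tick 7: prefer A, take valve from B; A=[-] B=[tube] C=[tile,oval,flask,clip,orb,beam,valve]
Tick 8: prefer B, take tube from B; A=[-] B=[-] C=[tile,oval,flask,clip,orb,beam,valve,tube]
Tick 9: prefer A, both empty, nothing taken; A=[-] B=[-] C=[tile,oval,flask,clip,orb,beam,valve,tube]

Answer: none none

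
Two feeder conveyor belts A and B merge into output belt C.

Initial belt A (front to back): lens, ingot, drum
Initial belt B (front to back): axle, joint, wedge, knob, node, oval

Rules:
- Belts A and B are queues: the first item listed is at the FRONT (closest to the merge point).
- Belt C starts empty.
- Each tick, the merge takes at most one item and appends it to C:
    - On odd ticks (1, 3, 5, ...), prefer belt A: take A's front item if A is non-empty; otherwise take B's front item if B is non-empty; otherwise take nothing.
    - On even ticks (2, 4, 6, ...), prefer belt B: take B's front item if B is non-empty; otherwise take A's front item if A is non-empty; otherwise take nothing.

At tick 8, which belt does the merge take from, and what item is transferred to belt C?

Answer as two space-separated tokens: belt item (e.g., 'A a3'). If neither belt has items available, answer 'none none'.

Answer: B node

Derivation:
Tick 1: prefer A, take lens from A; A=[ingot,drum] B=[axle,joint,wedge,knob,node,oval] C=[lens]
Tick 2: prefer B, take axle from B; A=[ingot,drum] B=[joint,wedge,knob,node,oval] C=[lens,axle]
Tick 3: prefer A, take ingot from A; A=[drum] B=[joint,wedge,knob,node,oval] C=[lens,axle,ingot]
Tick 4: prefer B, take joint from B; A=[drum] B=[wedge,knob,node,oval] C=[lens,axle,ingot,joint]
Tick 5: prefer A, take drum from A; A=[-] B=[wedge,knob,node,oval] C=[lens,axle,ingot,joint,drum]
Tick 6: prefer B, take wedge from B; A=[-] B=[knob,node,oval] C=[lens,axle,ingot,joint,drum,wedge]
Tick 7: prefer A, take knob from B; A=[-] B=[node,oval] C=[lens,axle,ingot,joint,drum,wedge,knob]
Tick 8: prefer B, take node from B; A=[-] B=[oval] C=[lens,axle,ingot,joint,drum,wedge,knob,node]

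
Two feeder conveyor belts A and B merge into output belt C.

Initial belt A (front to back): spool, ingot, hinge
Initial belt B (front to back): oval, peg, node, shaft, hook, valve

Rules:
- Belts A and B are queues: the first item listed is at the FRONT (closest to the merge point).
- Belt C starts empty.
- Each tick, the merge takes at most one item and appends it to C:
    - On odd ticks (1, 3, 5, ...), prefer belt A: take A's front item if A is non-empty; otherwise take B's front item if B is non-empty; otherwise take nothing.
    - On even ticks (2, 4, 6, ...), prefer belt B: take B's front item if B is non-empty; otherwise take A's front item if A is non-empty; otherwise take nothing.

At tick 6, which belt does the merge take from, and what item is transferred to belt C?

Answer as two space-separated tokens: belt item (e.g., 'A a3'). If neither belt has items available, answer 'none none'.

Answer: B node

Derivation:
Tick 1: prefer A, take spool from A; A=[ingot,hinge] B=[oval,peg,node,shaft,hook,valve] C=[spool]
Tick 2: prefer B, take oval from B; A=[ingot,hinge] B=[peg,node,shaft,hook,valve] C=[spool,oval]
Tick 3: prefer A, take ingot from A; A=[hinge] B=[peg,node,shaft,hook,valve] C=[spool,oval,ingot]
Tick 4: prefer B, take peg from B; A=[hinge] B=[node,shaft,hook,valve] C=[spool,oval,ingot,peg]
Tick 5: prefer A, take hinge from A; A=[-] B=[node,shaft,hook,valve] C=[spool,oval,ingot,peg,hinge]
Tick 6: prefer B, take node from B; A=[-] B=[shaft,hook,valve] C=[spool,oval,ingot,peg,hinge,node]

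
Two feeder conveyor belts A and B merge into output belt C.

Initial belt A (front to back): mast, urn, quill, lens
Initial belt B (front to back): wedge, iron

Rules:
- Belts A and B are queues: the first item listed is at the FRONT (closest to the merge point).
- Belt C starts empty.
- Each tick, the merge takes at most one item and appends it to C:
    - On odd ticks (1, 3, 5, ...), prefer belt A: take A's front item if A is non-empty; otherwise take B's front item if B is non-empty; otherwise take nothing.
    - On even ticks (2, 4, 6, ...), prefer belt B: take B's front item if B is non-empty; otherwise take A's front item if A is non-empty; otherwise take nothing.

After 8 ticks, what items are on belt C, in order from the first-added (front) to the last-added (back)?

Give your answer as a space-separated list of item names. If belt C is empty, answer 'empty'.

Tick 1: prefer A, take mast from A; A=[urn,quill,lens] B=[wedge,iron] C=[mast]
Tick 2: prefer B, take wedge from B; A=[urn,quill,lens] B=[iron] C=[mast,wedge]
Tick 3: prefer A, take urn from A; A=[quill,lens] B=[iron] C=[mast,wedge,urn]
Tick 4: prefer B, take iron from B; A=[quill,lens] B=[-] C=[mast,wedge,urn,iron]
Tick 5: prefer A, take quill from A; A=[lens] B=[-] C=[mast,wedge,urn,iron,quill]
Tick 6: prefer B, take lens from A; A=[-] B=[-] C=[mast,wedge,urn,iron,quill,lens]
Tick 7: prefer A, both empty, nothing taken; A=[-] B=[-] C=[mast,wedge,urn,iron,quill,lens]
Tick 8: prefer B, both empty, nothing taken; A=[-] B=[-] C=[mast,wedge,urn,iron,quill,lens]

Answer: mast wedge urn iron quill lens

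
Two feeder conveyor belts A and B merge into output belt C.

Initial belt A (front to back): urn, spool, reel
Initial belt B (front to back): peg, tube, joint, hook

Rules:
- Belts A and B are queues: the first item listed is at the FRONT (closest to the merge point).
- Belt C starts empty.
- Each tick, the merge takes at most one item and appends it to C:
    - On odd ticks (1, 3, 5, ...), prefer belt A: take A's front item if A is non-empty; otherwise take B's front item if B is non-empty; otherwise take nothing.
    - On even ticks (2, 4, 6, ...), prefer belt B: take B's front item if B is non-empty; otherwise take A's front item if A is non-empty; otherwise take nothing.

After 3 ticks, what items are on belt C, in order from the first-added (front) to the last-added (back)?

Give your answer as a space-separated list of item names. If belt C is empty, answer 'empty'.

Answer: urn peg spool

Derivation:
Tick 1: prefer A, take urn from A; A=[spool,reel] B=[peg,tube,joint,hook] C=[urn]
Tick 2: prefer B, take peg from B; A=[spool,reel] B=[tube,joint,hook] C=[urn,peg]
Tick 3: prefer A, take spool from A; A=[reel] B=[tube,joint,hook] C=[urn,peg,spool]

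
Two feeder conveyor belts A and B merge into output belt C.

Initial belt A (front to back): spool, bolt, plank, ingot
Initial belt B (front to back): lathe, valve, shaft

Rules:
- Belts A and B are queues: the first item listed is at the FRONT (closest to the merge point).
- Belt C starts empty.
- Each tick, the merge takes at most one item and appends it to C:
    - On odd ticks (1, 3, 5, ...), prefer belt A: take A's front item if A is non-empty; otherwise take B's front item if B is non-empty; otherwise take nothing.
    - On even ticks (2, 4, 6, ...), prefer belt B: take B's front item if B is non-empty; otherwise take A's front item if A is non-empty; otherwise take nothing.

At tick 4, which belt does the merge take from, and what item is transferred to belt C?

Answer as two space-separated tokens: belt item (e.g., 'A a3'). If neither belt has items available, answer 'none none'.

Answer: B valve

Derivation:
Tick 1: prefer A, take spool from A; A=[bolt,plank,ingot] B=[lathe,valve,shaft] C=[spool]
Tick 2: prefer B, take lathe from B; A=[bolt,plank,ingot] B=[valve,shaft] C=[spool,lathe]
Tick 3: prefer A, take bolt from A; A=[plank,ingot] B=[valve,shaft] C=[spool,lathe,bolt]
Tick 4: prefer B, take valve from B; A=[plank,ingot] B=[shaft] C=[spool,lathe,bolt,valve]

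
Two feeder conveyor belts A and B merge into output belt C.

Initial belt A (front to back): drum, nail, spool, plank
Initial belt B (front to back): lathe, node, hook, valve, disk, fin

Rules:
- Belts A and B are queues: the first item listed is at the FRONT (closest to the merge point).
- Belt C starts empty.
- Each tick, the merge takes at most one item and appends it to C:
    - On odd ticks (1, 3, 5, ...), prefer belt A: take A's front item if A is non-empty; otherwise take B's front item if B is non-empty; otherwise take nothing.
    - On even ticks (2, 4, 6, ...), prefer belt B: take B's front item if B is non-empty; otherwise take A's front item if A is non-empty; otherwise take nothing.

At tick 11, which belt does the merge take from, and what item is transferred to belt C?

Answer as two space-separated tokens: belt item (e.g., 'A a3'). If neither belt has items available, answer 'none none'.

Tick 1: prefer A, take drum from A; A=[nail,spool,plank] B=[lathe,node,hook,valve,disk,fin] C=[drum]
Tick 2: prefer B, take lathe from B; A=[nail,spool,plank] B=[node,hook,valve,disk,fin] C=[drum,lathe]
Tick 3: prefer A, take nail from A; A=[spool,plank] B=[node,hook,valve,disk,fin] C=[drum,lathe,nail]
Tick 4: prefer B, take node from B; A=[spool,plank] B=[hook,valve,disk,fin] C=[drum,lathe,nail,node]
Tick 5: prefer A, take spool from A; A=[plank] B=[hook,valve,disk,fin] C=[drum,lathe,nail,node,spool]
Tick 6: prefer B, take hook from B; A=[plank] B=[valve,disk,fin] C=[drum,lathe,nail,node,spool,hook]
Tick 7: prefer A, take plank from A; A=[-] B=[valve,disk,fin] C=[drum,lathe,nail,node,spool,hook,plank]
Tick 8: prefer B, take valve from B; A=[-] B=[disk,fin] C=[drum,lathe,nail,node,spool,hook,plank,valve]
Tick 9: prefer A, take disk from B; A=[-] B=[fin] C=[drum,lathe,nail,node,spool,hook,plank,valve,disk]
Tick 10: prefer B, take fin from B; A=[-] B=[-] C=[drum,lathe,nail,node,spool,hook,plank,valve,disk,fin]
Tick 11: prefer A, both empty, nothing taken; A=[-] B=[-] C=[drum,lathe,nail,node,spool,hook,plank,valve,disk,fin]

Answer: none none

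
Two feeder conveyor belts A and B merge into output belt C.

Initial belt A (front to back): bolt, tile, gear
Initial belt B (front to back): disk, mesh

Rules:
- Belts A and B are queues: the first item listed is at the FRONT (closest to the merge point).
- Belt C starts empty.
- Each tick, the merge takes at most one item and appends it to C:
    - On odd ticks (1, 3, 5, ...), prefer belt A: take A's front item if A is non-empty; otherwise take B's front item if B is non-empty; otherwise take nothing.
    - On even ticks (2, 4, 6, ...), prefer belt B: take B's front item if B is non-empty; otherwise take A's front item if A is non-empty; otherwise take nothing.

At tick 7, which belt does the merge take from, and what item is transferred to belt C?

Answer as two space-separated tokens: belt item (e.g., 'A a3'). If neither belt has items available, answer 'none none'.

Answer: none none

Derivation:
Tick 1: prefer A, take bolt from A; A=[tile,gear] B=[disk,mesh] C=[bolt]
Tick 2: prefer B, take disk from B; A=[tile,gear] B=[mesh] C=[bolt,disk]
Tick 3: prefer A, take tile from A; A=[gear] B=[mesh] C=[bolt,disk,tile]
Tick 4: prefer B, take mesh from B; A=[gear] B=[-] C=[bolt,disk,tile,mesh]
Tick 5: prefer A, take gear from A; A=[-] B=[-] C=[bolt,disk,tile,mesh,gear]
Tick 6: prefer B, both empty, nothing taken; A=[-] B=[-] C=[bolt,disk,tile,mesh,gear]
Tick 7: prefer A, both empty, nothing taken; A=[-] B=[-] C=[bolt,disk,tile,mesh,gear]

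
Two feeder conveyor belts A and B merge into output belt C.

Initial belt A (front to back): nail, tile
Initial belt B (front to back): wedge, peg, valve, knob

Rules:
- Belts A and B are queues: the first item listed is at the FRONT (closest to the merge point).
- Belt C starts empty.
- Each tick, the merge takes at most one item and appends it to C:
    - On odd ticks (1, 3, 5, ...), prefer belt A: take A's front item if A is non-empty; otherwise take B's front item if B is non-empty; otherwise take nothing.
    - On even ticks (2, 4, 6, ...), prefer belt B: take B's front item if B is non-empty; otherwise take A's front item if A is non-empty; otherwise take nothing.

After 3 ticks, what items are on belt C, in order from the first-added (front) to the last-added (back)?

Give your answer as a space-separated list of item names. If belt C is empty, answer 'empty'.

Answer: nail wedge tile

Derivation:
Tick 1: prefer A, take nail from A; A=[tile] B=[wedge,peg,valve,knob] C=[nail]
Tick 2: prefer B, take wedge from B; A=[tile] B=[peg,valve,knob] C=[nail,wedge]
Tick 3: prefer A, take tile from A; A=[-] B=[peg,valve,knob] C=[nail,wedge,tile]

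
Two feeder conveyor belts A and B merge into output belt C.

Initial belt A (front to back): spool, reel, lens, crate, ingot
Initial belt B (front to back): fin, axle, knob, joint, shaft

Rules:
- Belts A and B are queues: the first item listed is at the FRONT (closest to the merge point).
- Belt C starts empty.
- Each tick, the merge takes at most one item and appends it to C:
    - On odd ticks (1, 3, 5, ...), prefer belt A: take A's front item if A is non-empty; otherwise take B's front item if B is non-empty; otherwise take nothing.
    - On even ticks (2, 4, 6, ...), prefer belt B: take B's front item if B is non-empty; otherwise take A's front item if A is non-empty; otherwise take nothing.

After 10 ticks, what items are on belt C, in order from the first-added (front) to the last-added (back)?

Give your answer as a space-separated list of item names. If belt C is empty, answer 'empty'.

Tick 1: prefer A, take spool from A; A=[reel,lens,crate,ingot] B=[fin,axle,knob,joint,shaft] C=[spool]
Tick 2: prefer B, take fin from B; A=[reel,lens,crate,ingot] B=[axle,knob,joint,shaft] C=[spool,fin]
Tick 3: prefer A, take reel from A; A=[lens,crate,ingot] B=[axle,knob,joint,shaft] C=[spool,fin,reel]
Tick 4: prefer B, take axle from B; A=[lens,crate,ingot] B=[knob,joint,shaft] C=[spool,fin,reel,axle]
Tick 5: prefer A, take lens from A; A=[crate,ingot] B=[knob,joint,shaft] C=[spool,fin,reel,axle,lens]
Tick 6: prefer B, take knob from B; A=[crate,ingot] B=[joint,shaft] C=[spool,fin,reel,axle,lens,knob]
Tick 7: prefer A, take crate from A; A=[ingot] B=[joint,shaft] C=[spool,fin,reel,axle,lens,knob,crate]
Tick 8: prefer B, take joint from B; A=[ingot] B=[shaft] C=[spool,fin,reel,axle,lens,knob,crate,joint]
Tick 9: prefer A, take ingot from A; A=[-] B=[shaft] C=[spool,fin,reel,axle,lens,knob,crate,joint,ingot]
Tick 10: prefer B, take shaft from B; A=[-] B=[-] C=[spool,fin,reel,axle,lens,knob,crate,joint,ingot,shaft]

Answer: spool fin reel axle lens knob crate joint ingot shaft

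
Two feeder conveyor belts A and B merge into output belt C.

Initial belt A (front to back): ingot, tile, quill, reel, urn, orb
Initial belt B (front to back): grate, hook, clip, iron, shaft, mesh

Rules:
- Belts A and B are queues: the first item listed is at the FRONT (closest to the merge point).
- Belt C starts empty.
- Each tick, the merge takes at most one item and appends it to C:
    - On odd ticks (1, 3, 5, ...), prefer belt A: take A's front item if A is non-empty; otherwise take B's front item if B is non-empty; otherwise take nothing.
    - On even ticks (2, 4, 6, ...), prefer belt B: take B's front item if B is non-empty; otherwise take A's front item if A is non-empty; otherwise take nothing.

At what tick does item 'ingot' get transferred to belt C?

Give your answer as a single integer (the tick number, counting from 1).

Answer: 1

Derivation:
Tick 1: prefer A, take ingot from A; A=[tile,quill,reel,urn,orb] B=[grate,hook,clip,iron,shaft,mesh] C=[ingot]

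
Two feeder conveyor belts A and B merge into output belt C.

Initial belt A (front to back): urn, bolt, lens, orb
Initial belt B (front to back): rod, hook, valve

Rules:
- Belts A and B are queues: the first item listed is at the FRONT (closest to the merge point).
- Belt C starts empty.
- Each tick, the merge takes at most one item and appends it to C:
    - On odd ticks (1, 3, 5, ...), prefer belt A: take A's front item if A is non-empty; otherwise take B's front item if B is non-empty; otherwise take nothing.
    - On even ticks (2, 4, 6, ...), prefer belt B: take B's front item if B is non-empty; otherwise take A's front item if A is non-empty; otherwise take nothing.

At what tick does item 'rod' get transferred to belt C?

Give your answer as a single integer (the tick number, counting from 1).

Tick 1: prefer A, take urn from A; A=[bolt,lens,orb] B=[rod,hook,valve] C=[urn]
Tick 2: prefer B, take rod from B; A=[bolt,lens,orb] B=[hook,valve] C=[urn,rod]

Answer: 2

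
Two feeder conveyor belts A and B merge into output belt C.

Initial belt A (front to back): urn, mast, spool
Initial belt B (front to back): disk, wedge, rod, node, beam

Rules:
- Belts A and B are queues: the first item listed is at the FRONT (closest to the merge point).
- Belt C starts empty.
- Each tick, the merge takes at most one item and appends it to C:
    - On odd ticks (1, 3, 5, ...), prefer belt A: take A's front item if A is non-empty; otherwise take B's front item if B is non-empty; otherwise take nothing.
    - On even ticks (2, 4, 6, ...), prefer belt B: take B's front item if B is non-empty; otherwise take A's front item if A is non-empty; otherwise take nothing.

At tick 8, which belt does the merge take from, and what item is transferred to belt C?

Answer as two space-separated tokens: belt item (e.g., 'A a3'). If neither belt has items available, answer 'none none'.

Tick 1: prefer A, take urn from A; A=[mast,spool] B=[disk,wedge,rod,node,beam] C=[urn]
Tick 2: prefer B, take disk from B; A=[mast,spool] B=[wedge,rod,node,beam] C=[urn,disk]
Tick 3: prefer A, take mast from A; A=[spool] B=[wedge,rod,node,beam] C=[urn,disk,mast]
Tick 4: prefer B, take wedge from B; A=[spool] B=[rod,node,beam] C=[urn,disk,mast,wedge]
Tick 5: prefer A, take spool from A; A=[-] B=[rod,node,beam] C=[urn,disk,mast,wedge,spool]
Tick 6: prefer B, take rod from B; A=[-] B=[node,beam] C=[urn,disk,mast,wedge,spool,rod]
Tick 7: prefer A, take node from B; A=[-] B=[beam] C=[urn,disk,mast,wedge,spool,rod,node]
Tick 8: prefer B, take beam from B; A=[-] B=[-] C=[urn,disk,mast,wedge,spool,rod,node,beam]

Answer: B beam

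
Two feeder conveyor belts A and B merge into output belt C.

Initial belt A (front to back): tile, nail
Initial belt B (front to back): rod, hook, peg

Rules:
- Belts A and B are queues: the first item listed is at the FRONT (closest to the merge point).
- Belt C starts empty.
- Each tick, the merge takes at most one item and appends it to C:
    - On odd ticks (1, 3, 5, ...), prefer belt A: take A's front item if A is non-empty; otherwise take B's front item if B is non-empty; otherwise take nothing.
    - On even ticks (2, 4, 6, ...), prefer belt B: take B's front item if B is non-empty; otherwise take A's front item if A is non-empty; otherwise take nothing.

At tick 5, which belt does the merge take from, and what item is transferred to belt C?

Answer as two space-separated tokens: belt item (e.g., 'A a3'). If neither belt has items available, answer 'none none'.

Tick 1: prefer A, take tile from A; A=[nail] B=[rod,hook,peg] C=[tile]
Tick 2: prefer B, take rod from B; A=[nail] B=[hook,peg] C=[tile,rod]
Tick 3: prefer A, take nail from A; A=[-] B=[hook,peg] C=[tile,rod,nail]
Tick 4: prefer B, take hook from B; A=[-] B=[peg] C=[tile,rod,nail,hook]
Tick 5: prefer A, take peg from B; A=[-] B=[-] C=[tile,rod,nail,hook,peg]

Answer: B peg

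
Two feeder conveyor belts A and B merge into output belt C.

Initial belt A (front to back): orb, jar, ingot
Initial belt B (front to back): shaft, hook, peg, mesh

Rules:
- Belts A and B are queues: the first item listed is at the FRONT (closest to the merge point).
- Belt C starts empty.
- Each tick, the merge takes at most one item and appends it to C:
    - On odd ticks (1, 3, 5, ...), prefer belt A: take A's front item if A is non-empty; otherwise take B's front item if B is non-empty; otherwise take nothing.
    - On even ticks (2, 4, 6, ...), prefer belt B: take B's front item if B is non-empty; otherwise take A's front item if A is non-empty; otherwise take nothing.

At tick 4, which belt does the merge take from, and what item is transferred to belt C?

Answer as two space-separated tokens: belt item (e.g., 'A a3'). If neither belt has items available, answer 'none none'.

Answer: B hook

Derivation:
Tick 1: prefer A, take orb from A; A=[jar,ingot] B=[shaft,hook,peg,mesh] C=[orb]
Tick 2: prefer B, take shaft from B; A=[jar,ingot] B=[hook,peg,mesh] C=[orb,shaft]
Tick 3: prefer A, take jar from A; A=[ingot] B=[hook,peg,mesh] C=[orb,shaft,jar]
Tick 4: prefer B, take hook from B; A=[ingot] B=[peg,mesh] C=[orb,shaft,jar,hook]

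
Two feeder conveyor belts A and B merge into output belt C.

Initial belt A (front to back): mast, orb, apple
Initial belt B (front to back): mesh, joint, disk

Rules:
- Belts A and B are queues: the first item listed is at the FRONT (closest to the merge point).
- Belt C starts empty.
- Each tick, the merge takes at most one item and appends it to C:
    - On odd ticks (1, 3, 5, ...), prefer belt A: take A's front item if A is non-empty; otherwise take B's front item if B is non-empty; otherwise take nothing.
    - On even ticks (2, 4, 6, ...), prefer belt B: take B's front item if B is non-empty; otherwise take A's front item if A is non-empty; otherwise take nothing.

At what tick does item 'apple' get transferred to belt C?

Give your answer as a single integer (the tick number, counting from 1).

Answer: 5

Derivation:
Tick 1: prefer A, take mast from A; A=[orb,apple] B=[mesh,joint,disk] C=[mast]
Tick 2: prefer B, take mesh from B; A=[orb,apple] B=[joint,disk] C=[mast,mesh]
Tick 3: prefer A, take orb from A; A=[apple] B=[joint,disk] C=[mast,mesh,orb]
Tick 4: prefer B, take joint from B; A=[apple] B=[disk] C=[mast,mesh,orb,joint]
Tick 5: prefer A, take apple from A; A=[-] B=[disk] C=[mast,mesh,orb,joint,apple]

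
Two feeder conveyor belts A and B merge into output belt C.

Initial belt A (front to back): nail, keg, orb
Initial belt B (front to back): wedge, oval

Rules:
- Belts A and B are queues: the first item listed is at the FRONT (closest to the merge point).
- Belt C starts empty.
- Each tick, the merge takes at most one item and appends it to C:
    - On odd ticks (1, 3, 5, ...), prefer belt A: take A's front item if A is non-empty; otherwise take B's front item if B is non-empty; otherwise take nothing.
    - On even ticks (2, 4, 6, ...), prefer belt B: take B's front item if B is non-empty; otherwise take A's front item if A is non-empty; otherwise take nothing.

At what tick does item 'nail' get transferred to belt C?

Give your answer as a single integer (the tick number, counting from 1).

Answer: 1

Derivation:
Tick 1: prefer A, take nail from A; A=[keg,orb] B=[wedge,oval] C=[nail]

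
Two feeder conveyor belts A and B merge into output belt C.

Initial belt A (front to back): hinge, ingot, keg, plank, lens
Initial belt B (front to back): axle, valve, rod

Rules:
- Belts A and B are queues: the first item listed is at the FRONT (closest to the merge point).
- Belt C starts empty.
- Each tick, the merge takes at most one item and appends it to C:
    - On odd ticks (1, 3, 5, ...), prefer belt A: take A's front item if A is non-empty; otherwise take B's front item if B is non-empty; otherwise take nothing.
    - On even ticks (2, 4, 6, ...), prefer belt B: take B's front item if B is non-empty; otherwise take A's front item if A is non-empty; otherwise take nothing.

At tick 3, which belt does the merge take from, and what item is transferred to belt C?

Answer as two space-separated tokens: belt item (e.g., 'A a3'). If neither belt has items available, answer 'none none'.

Answer: A ingot

Derivation:
Tick 1: prefer A, take hinge from A; A=[ingot,keg,plank,lens] B=[axle,valve,rod] C=[hinge]
Tick 2: prefer B, take axle from B; A=[ingot,keg,plank,lens] B=[valve,rod] C=[hinge,axle]
Tick 3: prefer A, take ingot from A; A=[keg,plank,lens] B=[valve,rod] C=[hinge,axle,ingot]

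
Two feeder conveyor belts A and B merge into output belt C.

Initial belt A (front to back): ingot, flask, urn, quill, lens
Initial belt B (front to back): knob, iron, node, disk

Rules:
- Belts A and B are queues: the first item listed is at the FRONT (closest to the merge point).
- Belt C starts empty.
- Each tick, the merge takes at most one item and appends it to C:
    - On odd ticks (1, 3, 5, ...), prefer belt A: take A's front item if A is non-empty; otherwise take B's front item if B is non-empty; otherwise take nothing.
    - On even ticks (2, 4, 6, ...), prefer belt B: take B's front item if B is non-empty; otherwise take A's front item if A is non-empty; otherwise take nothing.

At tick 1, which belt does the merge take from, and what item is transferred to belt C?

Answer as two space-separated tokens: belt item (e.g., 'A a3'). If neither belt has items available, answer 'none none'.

Tick 1: prefer A, take ingot from A; A=[flask,urn,quill,lens] B=[knob,iron,node,disk] C=[ingot]

Answer: A ingot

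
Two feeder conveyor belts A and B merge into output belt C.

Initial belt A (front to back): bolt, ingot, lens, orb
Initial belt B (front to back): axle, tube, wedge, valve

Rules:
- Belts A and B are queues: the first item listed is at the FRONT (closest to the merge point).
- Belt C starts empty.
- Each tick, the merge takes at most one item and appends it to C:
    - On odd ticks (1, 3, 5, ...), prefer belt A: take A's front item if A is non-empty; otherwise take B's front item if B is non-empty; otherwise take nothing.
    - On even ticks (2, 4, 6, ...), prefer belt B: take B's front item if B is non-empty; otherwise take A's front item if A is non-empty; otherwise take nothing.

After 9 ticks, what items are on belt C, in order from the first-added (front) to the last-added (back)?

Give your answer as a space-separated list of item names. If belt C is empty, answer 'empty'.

Answer: bolt axle ingot tube lens wedge orb valve

Derivation:
Tick 1: prefer A, take bolt from A; A=[ingot,lens,orb] B=[axle,tube,wedge,valve] C=[bolt]
Tick 2: prefer B, take axle from B; A=[ingot,lens,orb] B=[tube,wedge,valve] C=[bolt,axle]
Tick 3: prefer A, take ingot from A; A=[lens,orb] B=[tube,wedge,valve] C=[bolt,axle,ingot]
Tick 4: prefer B, take tube from B; A=[lens,orb] B=[wedge,valve] C=[bolt,axle,ingot,tube]
Tick 5: prefer A, take lens from A; A=[orb] B=[wedge,valve] C=[bolt,axle,ingot,tube,lens]
Tick 6: prefer B, take wedge from B; A=[orb] B=[valve] C=[bolt,axle,ingot,tube,lens,wedge]
Tick 7: prefer A, take orb from A; A=[-] B=[valve] C=[bolt,axle,ingot,tube,lens,wedge,orb]
Tick 8: prefer B, take valve from B; A=[-] B=[-] C=[bolt,axle,ingot,tube,lens,wedge,orb,valve]
Tick 9: prefer A, both empty, nothing taken; A=[-] B=[-] C=[bolt,axle,ingot,tube,lens,wedge,orb,valve]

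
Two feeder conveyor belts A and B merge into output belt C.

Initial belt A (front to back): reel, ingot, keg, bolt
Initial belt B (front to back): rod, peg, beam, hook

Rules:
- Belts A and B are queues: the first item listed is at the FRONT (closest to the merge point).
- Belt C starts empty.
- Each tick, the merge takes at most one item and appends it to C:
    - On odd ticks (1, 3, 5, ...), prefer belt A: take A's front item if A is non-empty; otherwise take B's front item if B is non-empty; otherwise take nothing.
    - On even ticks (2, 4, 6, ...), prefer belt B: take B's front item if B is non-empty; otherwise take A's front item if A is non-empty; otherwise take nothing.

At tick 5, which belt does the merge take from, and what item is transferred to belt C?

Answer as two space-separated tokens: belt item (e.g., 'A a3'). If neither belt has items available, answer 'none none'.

Answer: A keg

Derivation:
Tick 1: prefer A, take reel from A; A=[ingot,keg,bolt] B=[rod,peg,beam,hook] C=[reel]
Tick 2: prefer B, take rod from B; A=[ingot,keg,bolt] B=[peg,beam,hook] C=[reel,rod]
Tick 3: prefer A, take ingot from A; A=[keg,bolt] B=[peg,beam,hook] C=[reel,rod,ingot]
Tick 4: prefer B, take peg from B; A=[keg,bolt] B=[beam,hook] C=[reel,rod,ingot,peg]
Tick 5: prefer A, take keg from A; A=[bolt] B=[beam,hook] C=[reel,rod,ingot,peg,keg]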